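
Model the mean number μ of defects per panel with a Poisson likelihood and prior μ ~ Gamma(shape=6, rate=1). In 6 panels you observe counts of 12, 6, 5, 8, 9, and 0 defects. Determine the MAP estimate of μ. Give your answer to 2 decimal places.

μ̂_MAP = 6.43

Σxᵢ = 12+6+5+8+9+0 = 40, with n = 6.
Posterior ∝ μ^5e^(−1μ) · μ^40e^(−6μ) = μ^45e^(−7μ), i.e. Gamma(shape=46, rate=7).
The mode of a Gamma(a, b) with a ≥ 1 (shape–rate) is (a−1)/b = 45/7 ≈ 6.43.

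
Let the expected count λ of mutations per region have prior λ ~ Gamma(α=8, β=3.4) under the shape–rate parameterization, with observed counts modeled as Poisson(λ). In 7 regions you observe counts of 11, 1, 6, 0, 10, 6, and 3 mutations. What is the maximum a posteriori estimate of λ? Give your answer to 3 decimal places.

λ̂_MAP = 4.231

Σxᵢ = 11+1+6+0+10+6+3 = 37, with n = 7.
Posterior ∝ λ^7e^(−3.4λ) · λ^37e^(−7λ) = λ^44e^(−10.4λ), i.e. Gamma(shape=45, rate=10.4).
The mode of a Gamma(a, b) with a ≥ 1 (shape–rate) is (a−1)/b = 44/10.4 ≈ 4.231.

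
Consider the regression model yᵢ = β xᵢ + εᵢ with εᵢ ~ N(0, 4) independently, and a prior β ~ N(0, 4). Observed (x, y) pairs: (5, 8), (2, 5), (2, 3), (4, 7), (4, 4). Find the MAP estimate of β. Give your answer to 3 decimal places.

β̂_MAP = 1.515

log p(β | y) = −Σ(yᵢ − βxᵢ)²/(2·4) − β²/(2·4) + const.
Setting the derivative to zero: Σxᵢ(yᵢ − βxᵢ)/4 − β/4 = 0, so β = Σxᵢyᵢ / (Σxᵢ² + σ²/τ²).
Σxᵢyᵢ = 5·8 + 2·5 + 2·3 + 4·7 + 4·4 = 100; Σxᵢ² = 65; σ²/τ² = 1.
β̂_MAP = 100 / (65 + 1) = 100/66 ≈ 1.515.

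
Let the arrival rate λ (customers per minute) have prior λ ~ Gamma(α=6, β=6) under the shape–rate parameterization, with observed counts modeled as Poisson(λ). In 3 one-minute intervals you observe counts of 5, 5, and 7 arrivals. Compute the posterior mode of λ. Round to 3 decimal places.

Σxᵢ = 5+5+7 = 17, with n = 3.
Posterior ∝ λ^5e^(−6λ) · λ^17e^(−3λ) = λ^22e^(−9λ), i.e. Gamma(shape=23, rate=9).
The mode of a Gamma(a, b) with a ≥ 1 (shape–rate) is (a−1)/b = 22/9 ≈ 2.444.

λ̂_MAP = 2.444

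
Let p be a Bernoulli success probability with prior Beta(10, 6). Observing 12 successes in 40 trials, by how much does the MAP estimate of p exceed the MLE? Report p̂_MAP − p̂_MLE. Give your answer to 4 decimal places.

MAP − MLE = 0.0889

Posterior is Beta(22, 34); MAP = (22−1)/(56−2) = 21/54 ≈ 0.38889.
MLE ignores the prior: p̂_MLE = k/n = 12/40 ≈ 0.30000.
Difference = 21/54 − 12/40 = 4/45 ≈ 0.0889.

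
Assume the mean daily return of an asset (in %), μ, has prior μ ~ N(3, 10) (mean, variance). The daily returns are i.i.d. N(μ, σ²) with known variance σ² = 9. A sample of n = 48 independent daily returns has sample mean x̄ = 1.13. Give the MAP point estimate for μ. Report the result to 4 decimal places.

μ̂_MAP = 1.1644

n = 48, x̄ = 1.13.
For a Normal prior and Normal likelihood with known variance, the posterior is Normal; its mode equals its mean, the precision-weighted average.
Prior precision 1/σ₀² = 1/10 = 0.1; data precision n/σ² = 48/9 = 16/3.
μ̂ = (0.1·3 + (16/3)·1.13) / (0.1 + 16/3) = (949/150)/(163/30) = 949/815 ≈ 1.1644.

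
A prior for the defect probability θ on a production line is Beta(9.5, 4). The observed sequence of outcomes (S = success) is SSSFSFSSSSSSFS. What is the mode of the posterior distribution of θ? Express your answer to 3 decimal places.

θ̂_MAP = 0.765

Prior: Beta(9.5, 4).
Data: 11 successes in 14 trials (from the sequence). The binomial likelihood contributes θ^11(1−θ)^3, so the posterior is Beta(9.5+11, 4+3) = Beta(20.5, 7).
For Beta(a, b) with a, b > 1 the mode is (a−1)/(a+b−2) = 19.5/25.5 ≈ 0.765.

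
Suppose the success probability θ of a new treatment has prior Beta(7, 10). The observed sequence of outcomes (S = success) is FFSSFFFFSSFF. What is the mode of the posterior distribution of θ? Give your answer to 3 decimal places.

Prior: Beta(7, 10).
Data: 4 successes in 12 trials (from the sequence). The binomial likelihood contributes θ^4(1−θ)^8, so the posterior is Beta(7+4, 10+8) = Beta(11, 18).
For Beta(a, b) with a, b > 1 the mode is (a−1)/(a+b−2) = 10/27 ≈ 0.370.

θ̂_MAP = 0.370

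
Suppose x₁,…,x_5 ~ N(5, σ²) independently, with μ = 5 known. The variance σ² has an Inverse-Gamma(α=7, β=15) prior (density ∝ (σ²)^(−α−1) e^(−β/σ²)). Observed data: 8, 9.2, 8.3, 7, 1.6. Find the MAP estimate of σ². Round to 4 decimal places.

Sum of squared deviations about the known mean: SS = (8−5)² + (9.2−5)² + (8.3−5)² + (7−5)² + (1.6−5)² = 53.09.
The Normal likelihood contributes (σ²)^(−n/2) exp(−SS/(2σ²)), so the posterior is Inverse-Gamma(α + n/2, β + SS/2) = Inverse-Gamma(9.5, 41.545).
The mode of Inverse-Gamma(a, b) is b/(a+1) = 41.545/10.5 ≈ 3.9567.

σ̂²_MAP = 3.9567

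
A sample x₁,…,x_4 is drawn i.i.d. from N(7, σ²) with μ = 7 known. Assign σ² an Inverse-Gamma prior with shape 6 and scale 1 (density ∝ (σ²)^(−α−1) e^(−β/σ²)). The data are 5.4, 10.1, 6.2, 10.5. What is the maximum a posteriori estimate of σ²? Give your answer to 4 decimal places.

σ̂²_MAP = 1.5033

Sum of squared deviations about the known mean: SS = (5.4−7)² + (10.1−7)² + (6.2−7)² + (10.5−7)² = 25.06.
The Normal likelihood contributes (σ²)^(−n/2) exp(−SS/(2σ²)), so the posterior is Inverse-Gamma(α + n/2, β + SS/2) = Inverse-Gamma(8, 13.53).
The mode of Inverse-Gamma(a, b) is b/(a+1) = 13.53/9 ≈ 1.5033.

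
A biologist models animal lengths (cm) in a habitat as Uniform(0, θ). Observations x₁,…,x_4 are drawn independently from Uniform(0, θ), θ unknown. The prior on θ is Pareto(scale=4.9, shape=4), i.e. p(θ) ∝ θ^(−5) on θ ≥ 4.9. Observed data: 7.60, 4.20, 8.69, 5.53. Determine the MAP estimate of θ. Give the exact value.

The Uniform(0, θ) likelihood is θ^(−n) for θ ≥ max(xᵢ), zero otherwise. Here max(xᵢ) = 8.69.
Posterior ∝ θ^(−5) · θ^(−4) = θ^(−9) on θ ≥ max(4.9, 8.69) = 8.69.
This density is strictly decreasing in θ, so the posterior mode lies at the lower boundary of the support.

θ̂_MAP = 8.69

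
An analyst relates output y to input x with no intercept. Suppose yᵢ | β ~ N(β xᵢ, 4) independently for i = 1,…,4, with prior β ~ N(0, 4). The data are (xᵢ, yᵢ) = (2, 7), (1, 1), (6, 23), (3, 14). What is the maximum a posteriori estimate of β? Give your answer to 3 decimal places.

log p(β | y) = −Σ(yᵢ − βxᵢ)²/(2·4) − β²/(2·4) + const.
Setting the derivative to zero: Σxᵢ(yᵢ − βxᵢ)/4 − β/4 = 0, so β = Σxᵢyᵢ / (Σxᵢ² + σ²/τ²).
Σxᵢyᵢ = 2·7 + 1·1 + 6·23 + 3·14 = 195; Σxᵢ² = 50; σ²/τ² = 1.
β̂_MAP = 195 / (50 + 1) = 195/51 ≈ 3.824.

β̂_MAP = 3.824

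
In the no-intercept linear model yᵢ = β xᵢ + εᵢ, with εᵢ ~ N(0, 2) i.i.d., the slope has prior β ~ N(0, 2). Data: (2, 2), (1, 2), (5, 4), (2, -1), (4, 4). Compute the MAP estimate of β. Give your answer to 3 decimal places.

β̂_MAP = 0.784

log p(β | y) = −Σ(yᵢ − βxᵢ)²/(2·2) − β²/(2·2) + const.
Setting the derivative to zero: Σxᵢ(yᵢ − βxᵢ)/2 − β/2 = 0, so β = Σxᵢyᵢ / (Σxᵢ² + σ²/τ²).
Σxᵢyᵢ = 2·2 + 1·2 + 5·4 + 2·(-1) + 4·4 = 40; Σxᵢ² = 50; σ²/τ² = 1.
β̂_MAP = 40 / (50 + 1) = 40/51 ≈ 0.784.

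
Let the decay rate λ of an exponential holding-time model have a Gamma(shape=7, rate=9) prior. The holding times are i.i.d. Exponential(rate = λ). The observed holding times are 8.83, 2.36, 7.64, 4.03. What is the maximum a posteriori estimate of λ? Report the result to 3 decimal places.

λ̂_MAP = 0.314

The Exponential(rate=λ) likelihood is ∝ λ^n e^(−λΣtᵢ). Here n = 4 and Σtᵢ = 8.83 + 2.36 + 7.64 + 4.03 = 22.86.
Posterior ∝ λ^6e^(−9λ) · λ^4e^(−22.86λ) = λ^10e^(−31.86λ), i.e. Gamma(11, 31.86).
Mode = (a−1)/b = 10/31.86 ≈ 0.314.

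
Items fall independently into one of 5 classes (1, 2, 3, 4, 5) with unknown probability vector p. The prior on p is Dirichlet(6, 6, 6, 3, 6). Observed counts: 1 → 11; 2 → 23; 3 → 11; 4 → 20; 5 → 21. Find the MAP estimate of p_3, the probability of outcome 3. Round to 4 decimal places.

MAP estimate: 0.1481

The posterior is Dirichlet(αᵢ + nᵢ) = Dirichlet(17, 29, 17, 23, 27).
For a Dirichlet(a₁,…,a_K) with all aᵢ > 1, the mode has j-th component (aⱼ − 1)/(Σaᵢ − K).
Here Σaᵢ = 113 and K = 5, so p_3 = (17 − 1)/(113 − 5) = 16/108 ≈ 0.1481.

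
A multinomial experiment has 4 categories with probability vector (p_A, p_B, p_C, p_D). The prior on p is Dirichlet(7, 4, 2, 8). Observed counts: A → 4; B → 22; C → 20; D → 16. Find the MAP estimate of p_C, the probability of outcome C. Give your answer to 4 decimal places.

MAP estimate of p_C = 0.2658

The posterior is Dirichlet(αᵢ + nᵢ) = Dirichlet(11, 26, 22, 24).
For a Dirichlet(a₁,…,a_K) with all aᵢ > 1, the mode has j-th component (aⱼ − 1)/(Σaᵢ − K).
Here Σaᵢ = 83 and K = 4, so p_C = (22 − 1)/(83 − 4) = 21/79 ≈ 0.2658.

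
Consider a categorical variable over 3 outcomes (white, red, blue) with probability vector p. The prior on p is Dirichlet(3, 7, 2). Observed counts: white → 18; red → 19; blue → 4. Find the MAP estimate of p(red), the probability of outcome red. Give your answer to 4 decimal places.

MAP estimate of p(red) = 0.5000

The posterior is Dirichlet(αᵢ + nᵢ) = Dirichlet(21, 26, 6).
For a Dirichlet(a₁,…,a_K) with all aᵢ > 1, the mode has j-th component (aⱼ − 1)/(Σaᵢ − K).
Here Σaᵢ = 53 and K = 3, so p(red) = (26 − 1)/(53 − 3) = 25/50 ≈ 0.5000.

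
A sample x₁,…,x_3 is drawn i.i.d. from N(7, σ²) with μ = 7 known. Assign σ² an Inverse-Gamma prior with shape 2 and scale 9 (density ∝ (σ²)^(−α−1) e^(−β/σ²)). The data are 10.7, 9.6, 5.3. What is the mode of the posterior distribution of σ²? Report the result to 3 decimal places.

Sum of squared deviations about the known mean: SS = (10.7−7)² + (9.6−7)² + (5.3−7)² = 23.34.
The Normal likelihood contributes (σ²)^(−n/2) exp(−SS/(2σ²)), so the posterior is Inverse-Gamma(α + n/2, β + SS/2) = Inverse-Gamma(3.5, 20.67).
The mode of Inverse-Gamma(a, b) is b/(a+1) = 20.67/4.5 ≈ 4.593.

σ̂²_MAP = 4.593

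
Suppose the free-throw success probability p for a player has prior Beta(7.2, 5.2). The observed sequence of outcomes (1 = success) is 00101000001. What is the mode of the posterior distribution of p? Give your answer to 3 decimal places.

p̂_MAP = 0.430

Prior: Beta(7.2, 5.2).
Data: 3 successes in 11 trials (from the sequence). The binomial likelihood contributes p^3(1−p)^8, so the posterior is Beta(7.2+3, 5.2+8) = Beta(10.2, 13.2).
For Beta(a, b) with a, b > 1 the mode is (a−1)/(a+b−2) = 9.2/21.4 ≈ 0.430.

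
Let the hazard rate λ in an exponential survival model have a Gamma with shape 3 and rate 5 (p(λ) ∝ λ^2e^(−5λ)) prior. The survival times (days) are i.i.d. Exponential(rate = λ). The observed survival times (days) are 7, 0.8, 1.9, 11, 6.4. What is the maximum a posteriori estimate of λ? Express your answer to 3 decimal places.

λ̂_MAP = 0.218

The Exponential(rate=λ) likelihood is ∝ λ^n e^(−λΣtᵢ). Here n = 5 and Σtᵢ = 7 + 0.8 + 1.9 + 11 + 6.4 = 27.1.
Posterior ∝ λ^2e^(−5λ) · λ^5e^(−27.1λ) = λ^7e^(−32.1λ), i.e. Gamma(8, 32.1).
Mode = (a−1)/b = 7/32.1 ≈ 0.218.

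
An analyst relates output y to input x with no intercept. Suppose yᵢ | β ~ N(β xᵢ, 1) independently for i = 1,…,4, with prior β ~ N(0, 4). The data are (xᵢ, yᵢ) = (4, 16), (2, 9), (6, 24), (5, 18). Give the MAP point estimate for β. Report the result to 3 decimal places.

log p(β | y) = −Σ(yᵢ − βxᵢ)²/(2·1) − β²/(2·4) + const.
Setting the derivative to zero: Σxᵢ(yᵢ − βxᵢ)/1 − β/4 = 0, so β = Σxᵢyᵢ / (Σxᵢ² + σ²/τ²).
Σxᵢyᵢ = 4·16 + 2·9 + 6·24 + 5·18 = 316; Σxᵢ² = 81; σ²/τ² = 0.25.
β̂_MAP = 316 / (81 + 0.25) = 316/81.25 ≈ 3.889.

β̂_MAP = 3.889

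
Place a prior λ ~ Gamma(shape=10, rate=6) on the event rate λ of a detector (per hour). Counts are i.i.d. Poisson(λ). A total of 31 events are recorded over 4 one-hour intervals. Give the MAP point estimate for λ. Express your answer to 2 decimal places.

Σxᵢ = 31, n = 4.
Posterior ∝ λ^9e^(−6λ) · λ^31e^(−4λ) = λ^40e^(−10λ), i.e. Gamma(shape=41, rate=10).
The mode of a Gamma(a, b) with a ≥ 1 (shape–rate) is (a−1)/b = 40/10 ≈ 4.00.

λ̂_MAP = 4.00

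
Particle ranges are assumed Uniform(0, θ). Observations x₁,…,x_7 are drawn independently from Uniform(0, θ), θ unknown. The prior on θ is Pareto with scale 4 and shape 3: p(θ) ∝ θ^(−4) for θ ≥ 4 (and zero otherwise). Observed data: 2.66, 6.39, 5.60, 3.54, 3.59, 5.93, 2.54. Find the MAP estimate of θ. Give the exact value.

θ̂_MAP = 6.39

The Uniform(0, θ) likelihood is θ^(−n) for θ ≥ max(xᵢ), zero otherwise. Here max(xᵢ) = 6.39.
Posterior ∝ θ^(−4) · θ^(−7) = θ^(−11) on θ ≥ max(4, 6.39) = 6.39.
This density is strictly decreasing in θ, so the posterior mode lies at the lower boundary of the support.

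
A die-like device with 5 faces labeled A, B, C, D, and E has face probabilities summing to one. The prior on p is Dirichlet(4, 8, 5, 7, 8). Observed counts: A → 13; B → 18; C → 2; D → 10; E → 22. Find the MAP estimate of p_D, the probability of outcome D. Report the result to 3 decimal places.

The posterior is Dirichlet(αᵢ + nᵢ) = Dirichlet(17, 26, 7, 17, 30).
For a Dirichlet(a₁,…,a_K) with all aᵢ > 1, the mode has j-th component (aⱼ − 1)/(Σaᵢ − K).
Here Σaᵢ = 97 and K = 5, so p_D = (17 − 1)/(97 − 5) = 16/92 ≈ 0.174.

MAP estimate of p_D = 0.174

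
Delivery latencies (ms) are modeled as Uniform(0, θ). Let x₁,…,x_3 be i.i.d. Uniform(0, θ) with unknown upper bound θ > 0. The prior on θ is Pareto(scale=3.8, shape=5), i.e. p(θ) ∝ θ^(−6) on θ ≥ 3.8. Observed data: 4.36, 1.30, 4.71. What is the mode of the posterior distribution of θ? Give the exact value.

The Uniform(0, θ) likelihood is θ^(−n) for θ ≥ max(xᵢ), zero otherwise. Here max(xᵢ) = 4.71.
Posterior ∝ θ^(−6) · θ^(−3) = θ^(−9) on θ ≥ max(3.8, 4.71) = 4.71.
This density is strictly decreasing in θ, so the posterior mode lies at the lower boundary of the support.

θ̂_MAP = 4.71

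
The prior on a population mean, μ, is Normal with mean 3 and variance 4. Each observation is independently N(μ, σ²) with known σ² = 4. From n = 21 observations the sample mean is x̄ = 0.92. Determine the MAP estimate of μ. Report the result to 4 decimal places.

n = 21, x̄ = 0.92.
For a Normal prior and Normal likelihood with known variance, the posterior is Normal; its mode equals its mean, the precision-weighted average.
Prior precision 1/σ₀² = 1/4 = 0.25; data precision n/σ² = 21/4 = 5.25.
μ̂ = (0.25·3 + 5.25·0.92) / (0.25 + 5.25) = 5.58/5.5 = 279/275 ≈ 1.0145.

μ̂_MAP = 1.0145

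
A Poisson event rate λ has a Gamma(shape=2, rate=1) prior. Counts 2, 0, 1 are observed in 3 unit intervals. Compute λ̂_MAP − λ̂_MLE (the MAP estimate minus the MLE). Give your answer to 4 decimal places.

MAP − MLE = 0.0000

Σxᵢ = 3. Posterior is Gamma(5, 4); MAP = (5−1)/4 = 4/4 ≈ 1.00000.
MLE = x̄ = 3/3 ≈ 1.00000.
Difference = 4/4 − 3/3 = 0 ≈ 0.0000.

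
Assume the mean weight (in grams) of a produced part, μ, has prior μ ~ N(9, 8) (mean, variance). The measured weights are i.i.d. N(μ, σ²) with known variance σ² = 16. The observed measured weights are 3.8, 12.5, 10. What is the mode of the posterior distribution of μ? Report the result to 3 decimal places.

n = 3; x̄ = (3.8 + 12.5 + 10)/3 = 26.3/3 = 263/30 ≈ 8.7667.
For a Normal prior and Normal likelihood with known variance, the posterior is Normal; its mode equals its mean, the precision-weighted average.
Prior precision 1/σ₀² = 1/8 = 0.125; data precision n/σ² = 3/16 = 0.1875.
μ̂ = (0.125·9 + 0.1875·(263/30)) / (0.125 + 0.1875) = 2.76875/0.3125 = 8.860.

μ̂_MAP = 8.860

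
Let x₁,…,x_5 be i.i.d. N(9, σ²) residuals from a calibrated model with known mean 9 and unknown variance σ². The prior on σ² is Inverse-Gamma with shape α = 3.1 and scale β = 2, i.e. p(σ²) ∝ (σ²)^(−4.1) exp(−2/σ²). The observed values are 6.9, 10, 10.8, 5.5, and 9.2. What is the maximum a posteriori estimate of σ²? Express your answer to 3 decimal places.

σ̂²_MAP = 1.889

Sum of squared deviations about the known mean: SS = (6.9−9)² + (10−9)² + (10.8−9)² + (5.5−9)² + (9.2−9)² = 20.94.
The Normal likelihood contributes (σ²)^(−n/2) exp(−SS/(2σ²)), so the posterior is Inverse-Gamma(α + n/2, β + SS/2) = Inverse-Gamma(5.6, 12.47).
The mode of Inverse-Gamma(a, b) is b/(a+1) = 12.47/6.6 ≈ 1.889.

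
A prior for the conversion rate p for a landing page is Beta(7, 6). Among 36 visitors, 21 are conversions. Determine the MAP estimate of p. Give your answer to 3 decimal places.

p̂_MAP = 0.574

Prior: Beta(7, 6).
Data: 21 successes in 36 trials. The binomial likelihood contributes p^21(1−p)^15, so the posterior is Beta(7+21, 6+15) = Beta(28, 21).
For Beta(a, b) with a, b > 1 the mode is (a−1)/(a+b−2) = 27/47 ≈ 0.574.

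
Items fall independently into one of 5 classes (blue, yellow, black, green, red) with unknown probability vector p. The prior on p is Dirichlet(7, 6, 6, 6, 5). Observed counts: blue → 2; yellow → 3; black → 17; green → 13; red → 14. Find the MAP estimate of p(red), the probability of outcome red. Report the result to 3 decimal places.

The posterior is Dirichlet(αᵢ + nᵢ) = Dirichlet(9, 9, 23, 19, 19).
For a Dirichlet(a₁,…,a_K) with all aᵢ > 1, the mode has j-th component (aⱼ − 1)/(Σaᵢ − K).
Here Σaᵢ = 79 and K = 5, so p(red) = (19 − 1)/(79 − 5) = 18/74 ≈ 0.243.

MAP estimate of p(red) = 0.243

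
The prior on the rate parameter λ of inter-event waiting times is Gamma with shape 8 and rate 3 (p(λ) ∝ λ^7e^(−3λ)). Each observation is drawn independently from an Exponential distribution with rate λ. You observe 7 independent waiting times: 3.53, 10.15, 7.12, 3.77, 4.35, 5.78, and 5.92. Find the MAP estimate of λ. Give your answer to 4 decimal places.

λ̂_MAP = 0.3210

The Exponential(rate=λ) likelihood is ∝ λ^n e^(−λΣtᵢ). Here n = 7 and Σtᵢ = 3.53 + 10.15 + 7.12 + 3.77 + 4.35 + 5.78 + 5.92 = 40.62.
Posterior ∝ λ^7e^(−3λ) · λ^7e^(−40.62λ) = λ^14e^(−43.62λ), i.e. Gamma(15, 43.62).
Mode = (a−1)/b = 14/43.62 ≈ 0.3210.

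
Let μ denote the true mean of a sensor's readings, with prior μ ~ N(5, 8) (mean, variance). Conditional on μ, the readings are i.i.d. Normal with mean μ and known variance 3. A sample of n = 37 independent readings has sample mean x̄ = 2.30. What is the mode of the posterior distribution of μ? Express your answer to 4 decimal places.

μ̂_MAP = 2.3271

n = 37, x̄ = 2.30.
For a Normal prior and Normal likelihood with known variance, the posterior is Normal; its mode equals its mean, the precision-weighted average.
Prior precision 1/σ₀² = 1/8 = 0.125; data precision n/σ² = 37/3.
μ̂ = (0.125·5 + (37/3)·2.3) / (0.125 + 37/3) = (3479/120)/(299/24) = 3479/1495 ≈ 2.3271.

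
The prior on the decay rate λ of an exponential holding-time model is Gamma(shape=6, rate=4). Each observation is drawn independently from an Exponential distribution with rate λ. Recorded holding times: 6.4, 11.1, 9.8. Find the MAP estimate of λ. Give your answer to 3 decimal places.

The Exponential(rate=λ) likelihood is ∝ λ^n e^(−λΣtᵢ). Here n = 3 and Σtᵢ = 6.4 + 11.1 + 9.8 = 27.3.
Posterior ∝ λ^5e^(−4λ) · λ^3e^(−27.3λ) = λ^8e^(−31.3λ), i.e. Gamma(9, 31.3).
Mode = (a−1)/b = 8/31.3 ≈ 0.256.

λ̂_MAP = 0.256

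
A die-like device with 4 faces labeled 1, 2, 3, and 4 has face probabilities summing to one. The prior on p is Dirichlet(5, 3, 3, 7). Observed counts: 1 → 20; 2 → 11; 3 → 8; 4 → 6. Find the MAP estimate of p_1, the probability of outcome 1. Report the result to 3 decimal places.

MAP estimate: 0.407

The posterior is Dirichlet(αᵢ + nᵢ) = Dirichlet(25, 14, 11, 13).
For a Dirichlet(a₁,…,a_K) with all aᵢ > 1, the mode has j-th component (aⱼ − 1)/(Σaᵢ − K).
Here Σaᵢ = 63 and K = 4, so p_1 = (25 − 1)/(63 − 4) = 24/59 ≈ 0.407.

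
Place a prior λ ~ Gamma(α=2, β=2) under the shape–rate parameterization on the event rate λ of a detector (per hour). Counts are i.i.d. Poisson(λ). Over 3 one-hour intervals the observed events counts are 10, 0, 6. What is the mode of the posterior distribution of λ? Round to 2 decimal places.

Σxᵢ = 10+0+6 = 16, with n = 3.
Posterior ∝ λe^(−2λ) · λ^16e^(−3λ) = λ^17e^(−5λ), i.e. Gamma(shape=18, rate=5).
The mode of a Gamma(a, b) with a ≥ 1 (shape–rate) is (a−1)/b = 17/5 ≈ 3.40.

λ̂_MAP = 3.40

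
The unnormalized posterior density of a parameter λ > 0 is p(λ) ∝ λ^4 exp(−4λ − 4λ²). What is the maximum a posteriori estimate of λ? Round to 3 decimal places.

ℓ'(λ) = 4/λ − 4 − 8λ. Setting this to zero and multiplying by λ: 8λ² + 4λ − 4 = 0.
λ = (−4 + √(4² + 4·8·4)) / (2·8) = (−4 + √144) / 16 = (−4 + 12)/16 = 1/2.
ℓ''(λ) = −4/λ² − 8 < 0, confirming a maximum.

λ̂_MAP = 0.500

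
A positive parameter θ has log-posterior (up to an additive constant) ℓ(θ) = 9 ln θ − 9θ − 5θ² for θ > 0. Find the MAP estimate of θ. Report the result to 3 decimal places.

θ̂_MAP = 0.600

ℓ'(θ) = 9/θ − 9 − 10θ. Setting this to zero and multiplying by θ: 10θ² + 9θ − 9 = 0.
θ = (−9 + √(9² + 4·10·9)) / (2·10) = (−9 + √441) / 20 = (−9 + 21)/20 = 3/5.
ℓ''(θ) = −9/θ² − 10 < 0, confirming a maximum.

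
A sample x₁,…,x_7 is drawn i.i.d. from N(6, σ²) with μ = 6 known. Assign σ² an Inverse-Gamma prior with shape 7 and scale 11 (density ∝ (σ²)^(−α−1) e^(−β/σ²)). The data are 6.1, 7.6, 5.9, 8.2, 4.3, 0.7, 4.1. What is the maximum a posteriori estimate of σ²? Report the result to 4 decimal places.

Sum of squared deviations about the known mean: SS = (6.1−6)² + (7.6−6)² + (5.9−6)² + (8.2−6)² + (4.3−6)² + (0.7−6)² + (4.1−6)² = 42.01.
The Normal likelihood contributes (σ²)^(−n/2) exp(−SS/(2σ²)), so the posterior is Inverse-Gamma(α + n/2, β + SS/2) = Inverse-Gamma(10.5, 32.005).
The mode of Inverse-Gamma(a, b) is b/(a+1) = 32.005/11.5 ≈ 2.7830.

σ̂²_MAP = 2.7830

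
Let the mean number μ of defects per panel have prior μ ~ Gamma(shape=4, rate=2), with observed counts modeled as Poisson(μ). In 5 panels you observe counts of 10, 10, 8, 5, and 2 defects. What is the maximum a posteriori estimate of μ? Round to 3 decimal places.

μ̂_MAP = 5.429

Σxᵢ = 10+10+8+5+2 = 35, with n = 5.
Posterior ∝ μ^3e^(−2μ) · μ^35e^(−5μ) = μ^38e^(−7μ), i.e. Gamma(shape=39, rate=7).
The mode of a Gamma(a, b) with a ≥ 1 (shape–rate) is (a−1)/b = 38/7 ≈ 5.429.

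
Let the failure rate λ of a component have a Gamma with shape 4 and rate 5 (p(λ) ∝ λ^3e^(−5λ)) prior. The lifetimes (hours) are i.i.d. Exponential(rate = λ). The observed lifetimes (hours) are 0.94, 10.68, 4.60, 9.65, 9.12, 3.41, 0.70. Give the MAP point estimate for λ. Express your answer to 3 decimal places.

The Exponential(rate=λ) likelihood is ∝ λ^n e^(−λΣtᵢ). Here n = 7 and Σtᵢ = 0.94 + 10.68 + 4.60 + 9.65 + 9.12 + 3.41 + 0.70 = 39.10.
Posterior ∝ λ^3e^(−5λ) · λ^7e^(−39.10λ) = λ^10e^(−44.10λ), i.e. Gamma(11, 44.10).
Mode = (a−1)/b = 10/44.10 ≈ 0.227.

λ̂_MAP = 0.227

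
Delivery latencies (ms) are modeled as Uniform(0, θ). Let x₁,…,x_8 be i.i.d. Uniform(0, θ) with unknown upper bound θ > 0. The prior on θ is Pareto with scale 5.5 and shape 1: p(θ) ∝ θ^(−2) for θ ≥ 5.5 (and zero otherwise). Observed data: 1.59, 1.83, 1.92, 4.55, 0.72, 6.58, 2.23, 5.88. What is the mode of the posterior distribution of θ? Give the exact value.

The Uniform(0, θ) likelihood is θ^(−n) for θ ≥ max(xᵢ), zero otherwise. Here max(xᵢ) = 6.58.
Posterior ∝ θ^(−2) · θ^(−8) = θ^(−10) on θ ≥ max(5.5, 6.58) = 6.58.
This density is strictly decreasing in θ, so the posterior mode lies at the lower boundary of the support.

θ̂_MAP = 6.58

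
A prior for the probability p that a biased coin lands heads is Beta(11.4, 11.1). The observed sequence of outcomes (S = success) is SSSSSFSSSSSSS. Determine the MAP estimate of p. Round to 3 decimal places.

p̂_MAP = 0.669

Prior: Beta(11.4, 11.1).
Data: 12 successes in 13 trials (from the sequence). The binomial likelihood contributes p^12(1−p)^1, so the posterior is Beta(11.4+12, 11.1+1) = Beta(23.4, 12.1).
For Beta(a, b) with a, b > 1 the mode is (a−1)/(a+b−2) = 22.4/33.5 ≈ 0.669.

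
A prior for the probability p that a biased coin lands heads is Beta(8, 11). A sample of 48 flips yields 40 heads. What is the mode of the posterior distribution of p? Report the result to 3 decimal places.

p̂_MAP = 0.723

Prior: Beta(8, 11).
Data: 40 successes in 48 trials. The binomial likelihood contributes p^40(1−p)^8, so the posterior is Beta(8+40, 11+8) = Beta(48, 19).
For Beta(a, b) with a, b > 1 the mode is (a−1)/(a+b−2) = 47/65 ≈ 0.723.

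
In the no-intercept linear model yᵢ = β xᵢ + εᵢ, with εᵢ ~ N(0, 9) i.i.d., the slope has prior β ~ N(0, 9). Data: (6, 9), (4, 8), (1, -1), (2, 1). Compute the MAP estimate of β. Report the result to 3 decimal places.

log p(β | y) = −Σ(yᵢ − βxᵢ)²/(2·9) − β²/(2·9) + const.
Setting the derivative to zero: Σxᵢ(yᵢ − βxᵢ)/9 − β/9 = 0, so β = Σxᵢyᵢ / (Σxᵢ² + σ²/τ²).
Σxᵢyᵢ = 6·9 + 4·8 + 1·(-1) + 2·1 = 87; Σxᵢ² = 57; σ²/τ² = 1.
β̂_MAP = 87 / (57 + 1) = 87/58 ≈ 1.500.

β̂_MAP = 1.500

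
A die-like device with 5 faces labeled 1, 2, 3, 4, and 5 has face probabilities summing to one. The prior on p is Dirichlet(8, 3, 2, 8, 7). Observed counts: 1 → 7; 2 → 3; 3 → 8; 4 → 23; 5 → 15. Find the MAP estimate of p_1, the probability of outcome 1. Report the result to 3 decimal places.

MAP estimate: 0.177

The posterior is Dirichlet(αᵢ + nᵢ) = Dirichlet(15, 6, 10, 31, 22).
For a Dirichlet(a₁,…,a_K) with all aᵢ > 1, the mode has j-th component (aⱼ − 1)/(Σaᵢ − K).
Here Σaᵢ = 84 and K = 5, so p_1 = (15 − 1)/(84 − 5) = 14/79 ≈ 0.177.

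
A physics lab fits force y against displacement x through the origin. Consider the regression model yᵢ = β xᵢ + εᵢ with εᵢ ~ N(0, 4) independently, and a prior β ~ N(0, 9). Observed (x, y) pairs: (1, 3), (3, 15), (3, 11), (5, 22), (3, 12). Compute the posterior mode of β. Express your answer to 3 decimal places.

β̂_MAP = 4.247

log p(β | y) = −Σ(yᵢ − βxᵢ)²/(2·4) − β²/(2·9) + const.
Setting the derivative to zero: Σxᵢ(yᵢ − βxᵢ)/4 − β/9 = 0, so β = Σxᵢyᵢ / (Σxᵢ² + σ²/τ²).
Σxᵢyᵢ = 1·3 + 3·15 + 3·11 + 5·22 + 3·12 = 227; Σxᵢ² = 53; σ²/τ² = 4/9.
β̂_MAP = 227 / (53 + 4/9) = 227/(481/9) = 2043/481 ≈ 4.247.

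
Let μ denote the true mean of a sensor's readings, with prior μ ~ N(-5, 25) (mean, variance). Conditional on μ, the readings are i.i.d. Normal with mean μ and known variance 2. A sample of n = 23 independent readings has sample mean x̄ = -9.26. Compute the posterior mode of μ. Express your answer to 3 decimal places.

μ̂_MAP = -9.245

n = 23, x̄ = -9.26.
For a Normal prior and Normal likelihood with known variance, the posterior is Normal; its mode equals its mean, the precision-weighted average.
Prior precision 1/σ₀² = 1/25 = 0.04; data precision n/σ² = 23/2 = 11.5.
μ̂ = (0.04·(-5) + 11.5·(-9.26)) / (0.04 + 11.5) = (-106.69)/11.54 = -10669/1154 ≈ -9.245.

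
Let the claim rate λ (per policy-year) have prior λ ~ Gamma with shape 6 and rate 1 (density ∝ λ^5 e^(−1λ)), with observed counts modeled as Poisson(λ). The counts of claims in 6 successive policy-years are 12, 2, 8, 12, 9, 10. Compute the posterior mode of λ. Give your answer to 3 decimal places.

Σxᵢ = 12+2+8+12+9+10 = 53, with n = 6.
Posterior ∝ λ^5e^(−1λ) · λ^53e^(−6λ) = λ^58e^(−7λ), i.e. Gamma(shape=59, rate=7).
The mode of a Gamma(a, b) with a ≥ 1 (shape–rate) is (a−1)/b = 58/7 ≈ 8.286.

λ̂_MAP = 8.286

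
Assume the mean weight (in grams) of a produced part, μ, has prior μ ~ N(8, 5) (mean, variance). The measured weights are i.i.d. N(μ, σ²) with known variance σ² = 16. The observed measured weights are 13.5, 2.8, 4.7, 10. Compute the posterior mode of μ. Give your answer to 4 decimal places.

n = 4; x̄ = (13.5 + 2.8 + 4.7 + 10)/4 = 31/4 = 7.75.
For a Normal prior and Normal likelihood with known variance, the posterior is Normal; its mode equals its mean, the precision-weighted average.
Prior precision 1/σ₀² = 1/5 = 0.2; data precision n/σ² = 4/16 = 0.25.
μ̂ = (0.2·8 + 0.25·7.75) / (0.2 + 0.25) = 3.5375/0.45 = 283/36 ≈ 7.8611.

μ̂_MAP = 7.8611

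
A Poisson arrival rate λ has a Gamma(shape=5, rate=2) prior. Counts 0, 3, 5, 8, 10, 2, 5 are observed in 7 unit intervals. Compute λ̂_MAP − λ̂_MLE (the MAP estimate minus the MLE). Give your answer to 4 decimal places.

Σxᵢ = 33. Posterior is Gamma(38, 9); MAP = (38−1)/9 = 37/9 ≈ 4.11111.
MLE = x̄ = 33/7 ≈ 4.71429.
Difference = 37/9 − 33/7 = -38/63 ≈ -0.6032.

MAP − MLE = -0.6032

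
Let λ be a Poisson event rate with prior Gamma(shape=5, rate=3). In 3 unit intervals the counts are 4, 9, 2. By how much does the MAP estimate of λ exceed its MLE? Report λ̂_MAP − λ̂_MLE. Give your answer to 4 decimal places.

Σxᵢ = 15. Posterior is Gamma(20, 6); MAP = (20−1)/6 = 19/6 ≈ 3.16667.
MLE = x̄ = 15/3 ≈ 5.00000.
Difference = 19/6 − 15/3 = -11/6 ≈ -1.8333.

MAP − MLE = -1.8333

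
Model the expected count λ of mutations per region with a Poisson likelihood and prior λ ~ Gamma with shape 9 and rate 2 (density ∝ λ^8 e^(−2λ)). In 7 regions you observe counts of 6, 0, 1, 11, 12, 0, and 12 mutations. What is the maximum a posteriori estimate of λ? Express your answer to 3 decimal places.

Σxᵢ = 6+0+1+11+12+0+12 = 42, with n = 7.
Posterior ∝ λ^8e^(−2λ) · λ^42e^(−7λ) = λ^50e^(−9λ), i.e. Gamma(shape=51, rate=9).
The mode of a Gamma(a, b) with a ≥ 1 (shape–rate) is (a−1)/b = 50/9 ≈ 5.556.

λ̂_MAP = 5.556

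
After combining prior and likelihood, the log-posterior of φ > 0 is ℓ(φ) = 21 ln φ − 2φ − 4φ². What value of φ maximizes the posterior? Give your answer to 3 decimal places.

φ̂_MAP = 1.500

ℓ'(φ) = 21/φ − 2 − 8φ. Setting this to zero and multiplying by φ: 8φ² + 2φ − 21 = 0.
φ = (−2 + √(2² + 4·8·21)) / (2·8) = (−2 + √676) / 16 = (−2 + 26)/16 = 3/2.
ℓ''(φ) = −21/φ² − 8 < 0, confirming a maximum.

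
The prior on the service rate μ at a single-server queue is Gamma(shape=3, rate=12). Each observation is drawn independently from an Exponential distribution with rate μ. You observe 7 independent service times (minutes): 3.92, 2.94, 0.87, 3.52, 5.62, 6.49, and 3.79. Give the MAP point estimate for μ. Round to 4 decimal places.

The Exponential(rate=μ) likelihood is ∝ μ^n e^(−μΣtᵢ). Here n = 7 and Σtᵢ = 3.92 + 2.94 + 0.87 + 3.52 + 5.62 + 6.49 + 3.79 = 27.15.
Posterior ∝ μ^2e^(−12μ) · μ^7e^(−27.15μ) = μ^9e^(−39.15μ), i.e. Gamma(10, 39.15).
Mode = (a−1)/b = 9/39.15 ≈ 0.2299.

μ̂_MAP = 0.2299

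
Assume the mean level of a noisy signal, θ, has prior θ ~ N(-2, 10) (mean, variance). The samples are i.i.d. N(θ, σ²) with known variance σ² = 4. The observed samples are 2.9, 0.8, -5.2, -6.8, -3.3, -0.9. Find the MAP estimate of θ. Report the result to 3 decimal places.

θ̂_MAP = -2.078

n = 6; x̄ = (2.9 + 0.8 + (-5.2) + (-6.8) + (-3.3) + (-0.9))/6 = -12.5/6 = -25/12 ≈ -2.0833.
For a Normal prior and Normal likelihood with known variance, the posterior is Normal; its mode equals its mean, the precision-weighted average.
Prior precision 1/σ₀² = 1/10 = 0.1; data precision n/σ² = 6/4 = 1.5.
θ̂ = (0.1·(-2) + 1.5·(-25/12)) / (0.1 + 1.5) = (-3.325)/1.6 = -2.078125 ≈ -2.078.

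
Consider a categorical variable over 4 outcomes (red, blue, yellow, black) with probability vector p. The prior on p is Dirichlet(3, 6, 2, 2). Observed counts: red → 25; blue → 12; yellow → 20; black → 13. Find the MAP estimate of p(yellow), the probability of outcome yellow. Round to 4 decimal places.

MAP estimate of p(yellow) = 0.2658

The posterior is Dirichlet(αᵢ + nᵢ) = Dirichlet(28, 18, 22, 15).
For a Dirichlet(a₁,…,a_K) with all aᵢ > 1, the mode has j-th component (aⱼ − 1)/(Σaᵢ − K).
Here Σaᵢ = 83 and K = 4, so p(yellow) = (22 − 1)/(83 − 4) = 21/79 ≈ 0.2658.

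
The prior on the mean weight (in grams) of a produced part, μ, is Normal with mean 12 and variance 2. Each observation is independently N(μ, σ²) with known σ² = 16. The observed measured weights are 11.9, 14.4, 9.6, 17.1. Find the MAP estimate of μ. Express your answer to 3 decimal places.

μ̂_MAP = 12.417

n = 4; x̄ = (11.9 + 14.4 + 9.6 + 17.1)/4 = 53/4 = 13.25.
For a Normal prior and Normal likelihood with known variance, the posterior is Normal; its mode equals its mean, the precision-weighted average.
Prior precision 1/σ₀² = 1/2 = 0.5; data precision n/σ² = 4/16 = 0.25.
μ̂ = (0.5·12 + 0.25·13.25) / (0.5 + 0.25) = 9.3125/0.75 = 149/12 ≈ 12.417.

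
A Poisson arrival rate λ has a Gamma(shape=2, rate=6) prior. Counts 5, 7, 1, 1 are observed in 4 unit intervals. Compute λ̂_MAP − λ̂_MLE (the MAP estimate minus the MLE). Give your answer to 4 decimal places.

MAP − MLE = -2.0000

Σxᵢ = 14. Posterior is Gamma(16, 10); MAP = (16−1)/10 = 15/10 ≈ 1.50000.
MLE = x̄ = 14/4 ≈ 3.50000.
Difference = 15/10 − 14/4 = -2 ≈ -2.0000.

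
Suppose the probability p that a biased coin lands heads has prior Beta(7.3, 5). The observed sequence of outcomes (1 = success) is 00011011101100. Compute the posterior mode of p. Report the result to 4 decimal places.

p̂_MAP = 0.5473

Prior: Beta(7.3, 5).
Data: 7 successes in 14 trials (from the sequence). The binomial likelihood contributes p^7(1−p)^7, so the posterior is Beta(7.3+7, 5+7) = Beta(14.3, 12).
For Beta(a, b) with a, b > 1 the mode is (a−1)/(a+b−2) = 13.3/24.3 ≈ 0.5473.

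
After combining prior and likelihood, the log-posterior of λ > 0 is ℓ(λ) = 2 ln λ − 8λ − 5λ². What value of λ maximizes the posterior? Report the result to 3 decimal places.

ℓ'(λ) = 2/λ − 8 − 10λ. Setting this to zero and multiplying by λ: 10λ² + 8λ − 2 = 0.
λ = (−8 + √(8² + 4·10·2)) / (2·10) = (−8 + √144) / 20 = (−8 + 12)/20 = 1/5.
ℓ''(λ) = −2/λ² − 10 < 0, confirming a maximum.

λ̂_MAP = 0.200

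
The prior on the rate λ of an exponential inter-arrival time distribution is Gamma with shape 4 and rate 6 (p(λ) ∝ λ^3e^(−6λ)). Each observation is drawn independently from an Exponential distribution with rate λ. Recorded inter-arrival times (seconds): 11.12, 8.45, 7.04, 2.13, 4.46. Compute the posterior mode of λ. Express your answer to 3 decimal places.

λ̂_MAP = 0.204

The Exponential(rate=λ) likelihood is ∝ λ^n e^(−λΣtᵢ). Here n = 5 and Σtᵢ = 11.12 + 8.45 + 7.04 + 2.13 + 4.46 = 33.20.
Posterior ∝ λ^3e^(−6λ) · λ^5e^(−33.20λ) = λ^8e^(−39.20λ), i.e. Gamma(9, 39.20).
Mode = (a−1)/b = 8/39.20 ≈ 0.204.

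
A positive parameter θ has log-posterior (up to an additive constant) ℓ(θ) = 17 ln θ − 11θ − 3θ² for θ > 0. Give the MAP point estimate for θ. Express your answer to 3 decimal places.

θ̂_MAP = 1.000

ℓ'(θ) = 17/θ − 11 − 6θ. Setting this to zero and multiplying by θ: 6θ² + 11θ − 17 = 0.
θ = (−11 + √(11² + 4·6·17)) / (2·6) = (−11 + √529) / 12 = (−11 + 23)/12 = 1.
ℓ''(θ) = −17/θ² − 6 < 0, confirming a maximum.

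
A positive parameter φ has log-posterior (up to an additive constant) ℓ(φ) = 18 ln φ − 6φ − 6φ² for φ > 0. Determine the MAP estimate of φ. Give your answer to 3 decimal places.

φ̂_MAP = 1.000

ℓ'(φ) = 18/φ − 6 − 12φ. Setting this to zero and multiplying by φ: 12φ² + 6φ − 18 = 0.
φ = (−6 + √(6² + 4·12·18)) / (2·12) = (−6 + √900) / 24 = (−6 + 30)/24 = 1.
ℓ''(φ) = −18/φ² − 12 < 0, confirming a maximum.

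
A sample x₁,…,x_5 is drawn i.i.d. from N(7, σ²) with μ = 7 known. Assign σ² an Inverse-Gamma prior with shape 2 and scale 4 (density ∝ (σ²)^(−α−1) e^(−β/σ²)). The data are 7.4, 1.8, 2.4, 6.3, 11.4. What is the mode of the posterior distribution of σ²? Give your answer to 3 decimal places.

σ̂²_MAP = 6.928

Sum of squared deviations about the known mean: SS = (7.4−7)² + (1.8−7)² + (2.4−7)² + (6.3−7)² + (11.4−7)² = 68.21.
The Normal likelihood contributes (σ²)^(−n/2) exp(−SS/(2σ²)), so the posterior is Inverse-Gamma(α + n/2, β + SS/2) = Inverse-Gamma(4.5, 38.105).
The mode of Inverse-Gamma(a, b) is b/(a+1) = 38.105/5.5 ≈ 6.928.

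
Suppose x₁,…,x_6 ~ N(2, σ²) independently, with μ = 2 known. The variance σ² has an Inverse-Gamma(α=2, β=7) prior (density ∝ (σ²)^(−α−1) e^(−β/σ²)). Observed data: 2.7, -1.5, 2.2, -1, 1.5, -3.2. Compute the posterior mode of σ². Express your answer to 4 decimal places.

Sum of squared deviations about the known mean: SS = (2.7−2)² + (-1.5−2)² + (2.2−2)² + (-1−2)² + (1.5−2)² + (-3.2−2)² = 49.07.
The Normal likelihood contributes (σ²)^(−n/2) exp(−SS/(2σ²)), so the posterior is Inverse-Gamma(α + n/2, β + SS/2) = Inverse-Gamma(5, 31.535).
The mode of Inverse-Gamma(a, b) is b/(a+1) = 31.535/6 ≈ 5.2558.

σ̂²_MAP = 5.2558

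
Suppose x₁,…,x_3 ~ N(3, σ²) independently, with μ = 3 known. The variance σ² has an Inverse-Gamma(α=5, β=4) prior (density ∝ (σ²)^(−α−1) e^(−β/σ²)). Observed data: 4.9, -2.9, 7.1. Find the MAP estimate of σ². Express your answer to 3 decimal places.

Sum of squared deviations about the known mean: SS = (4.9−3)² + (-2.9−3)² + (7.1−3)² = 55.23.
The Normal likelihood contributes (σ²)^(−n/2) exp(−SS/(2σ²)), so the posterior is Inverse-Gamma(α + n/2, β + SS/2) = Inverse-Gamma(6.5, 31.615).
The mode of Inverse-Gamma(a, b) is b/(a+1) = 31.615/7.5 ≈ 4.215.

σ̂²_MAP = 4.215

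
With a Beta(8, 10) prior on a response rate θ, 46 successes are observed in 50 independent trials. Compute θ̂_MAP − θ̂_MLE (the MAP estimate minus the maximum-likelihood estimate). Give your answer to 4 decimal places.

Posterior is Beta(54, 14); MAP = (54−1)/(68−2) = 53/66 ≈ 0.80303.
MLE ignores the prior: θ̂_MLE = k/n = 46/50 ≈ 0.92000.
Difference = 53/66 − 46/50 = -193/1650 ≈ -0.1170.

MAP − MLE = -0.1170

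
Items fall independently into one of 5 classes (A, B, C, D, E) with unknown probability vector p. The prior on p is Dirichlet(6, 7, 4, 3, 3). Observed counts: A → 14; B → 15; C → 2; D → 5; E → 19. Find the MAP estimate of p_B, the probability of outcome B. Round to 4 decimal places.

The posterior is Dirichlet(αᵢ + nᵢ) = Dirichlet(20, 22, 6, 8, 22).
For a Dirichlet(a₁,…,a_K) with all aᵢ > 1, the mode has j-th component (aⱼ − 1)/(Σaᵢ − K).
Here Σaᵢ = 78 and K = 5, so p_B = (22 − 1)/(78 − 5) = 21/73 ≈ 0.2877.

MAP estimate of p_B = 0.2877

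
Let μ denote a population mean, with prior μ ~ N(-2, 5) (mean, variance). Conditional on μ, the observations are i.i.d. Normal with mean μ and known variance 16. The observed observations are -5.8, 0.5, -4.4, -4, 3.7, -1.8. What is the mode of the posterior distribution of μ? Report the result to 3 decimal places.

n = 6; x̄ = ((-5.8) + 0.5 + (-4.4) + (-4) + 3.7 + (-1.8))/6 = -11.8/6 = -59/30 ≈ -1.9667.
For a Normal prior and Normal likelihood with known variance, the posterior is Normal; its mode equals its mean, the precision-weighted average.
Prior precision 1/σ₀² = 1/5 = 0.2; data precision n/σ² = 6/16 = 0.375.
μ̂ = (0.2·(-2) + 0.375·(-59/30)) / (0.2 + 0.375) = (-1.1375)/0.575 = -91/46 ≈ -1.978.

μ̂_MAP = -1.978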